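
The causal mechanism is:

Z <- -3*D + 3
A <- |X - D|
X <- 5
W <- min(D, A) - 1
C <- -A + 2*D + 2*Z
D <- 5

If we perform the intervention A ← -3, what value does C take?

Intervening sets A = -3 and removes its equation (A <- |X - D|).
Z = -3*D + 3  [with D=5]  = -12
C = -A + 2*D + 2*Z  [with A=-3, D=5, Z=-12]  = -11

-11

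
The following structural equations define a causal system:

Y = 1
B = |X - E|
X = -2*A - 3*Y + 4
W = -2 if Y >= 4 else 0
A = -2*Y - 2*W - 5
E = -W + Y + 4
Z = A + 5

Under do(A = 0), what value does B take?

The intervention breaks the incoming arrows to A: A = -2*Y - 2*W - 5 no longer applies, and A = 0.
W = -2 if Y >= 4 else 0  [with Y=1]  = 0
X = -2*A - 3*Y + 4  [with A=0, Y=1]  = 1
E = -W + Y + 4  [with W=0, Y=1]  = 5
B = |X - E|  [with X=1, E=5]  = 4

4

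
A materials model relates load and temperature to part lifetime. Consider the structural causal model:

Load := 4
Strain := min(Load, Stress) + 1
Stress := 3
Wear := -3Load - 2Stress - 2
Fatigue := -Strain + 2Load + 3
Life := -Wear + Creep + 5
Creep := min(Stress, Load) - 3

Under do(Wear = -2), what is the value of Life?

7

Under do(Wear=-2), the mechanism Wear := -3Load - 2Stress - 2 is discarded; Wear is fixed at -2.
Creep = min(Stress, Load) - 3  [with Stress=3, Load=4]  = 0
Life = -Wear + Creep + 5  [with Wear=-2, Creep=0]  = 7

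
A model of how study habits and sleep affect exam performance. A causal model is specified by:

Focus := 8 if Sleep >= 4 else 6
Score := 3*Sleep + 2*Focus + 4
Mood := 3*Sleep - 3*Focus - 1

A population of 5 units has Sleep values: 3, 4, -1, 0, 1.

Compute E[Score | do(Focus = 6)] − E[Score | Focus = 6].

The intervention sets Focus=6 in all 5 units regardless of Sleep. Recomputing Score per unit gives 25, 28, 13, 16, 19; average 20.2.
Conditioning on Focus=6 selects the 4 unit(s) with Sleep ∈ {3, -1, 0, 1}. Their Score values: 25, 13, 16, 19. Mean = 18.25.
Difference = 20.2 − 18.25 = 1.95.

1.95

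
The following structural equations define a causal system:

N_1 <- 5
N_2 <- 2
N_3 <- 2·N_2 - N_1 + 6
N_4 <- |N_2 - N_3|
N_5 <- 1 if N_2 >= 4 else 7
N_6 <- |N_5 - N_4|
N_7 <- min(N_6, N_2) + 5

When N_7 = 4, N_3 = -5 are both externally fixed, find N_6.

Setting N_7 = 4, N_3 = -5 by intervention discards those variables' equations.
N_4 = |N_2 - N_3|  [with N_2=2, N_3=-5]  = 7
N_5 = 1 if N_2 >= 4 else 7  [with N_2=2]  = 7
N_6 = |N_5 - N_4|  [with N_5=7, N_4=7]  = 0

0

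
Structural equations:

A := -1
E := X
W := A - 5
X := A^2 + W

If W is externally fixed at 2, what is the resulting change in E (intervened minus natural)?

8

Under do(W=2), the mechanism W := A - 5 is discarded; W is fixed at 2.
X = A^2 + W  [with A=-1, W=2]  = 3
E = X  [with X=3]  = 3
Without intervention: W = A - 5  [with A=-1]  = -6; X = A^2 + W  [with A=-1, W=-6]  = -5; E = X  [with X=-5]  = -5.
Change = 3 − (-5) = 8.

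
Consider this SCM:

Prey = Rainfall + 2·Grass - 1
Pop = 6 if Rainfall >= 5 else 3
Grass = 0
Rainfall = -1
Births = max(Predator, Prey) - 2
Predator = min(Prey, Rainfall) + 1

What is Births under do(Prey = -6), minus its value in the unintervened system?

-4

do(Prey=-6) replaces the equation Prey = Rainfall + 2·Grass - 1 with the constant Prey = -6.
Predator = min(Prey, Rainfall) + 1  [with Prey=-6, Rainfall=-1]  = -5
Births = max(Predator, Prey) - 2  [with Predator=-5, Prey=-6]  = -7
Without intervention: Prey = Rainfall + 2·Grass - 1  [with Rainfall=-1, Grass=0]  = -2; Predator = min(Prey, Rainfall) + 1  [with Prey=-2, Rainfall=-1]  = -1; Births = max(Predator, Prey) - 2  [with Predator=-1, Prey=-2]  = -3.
Change = -7 − (-3) = -4.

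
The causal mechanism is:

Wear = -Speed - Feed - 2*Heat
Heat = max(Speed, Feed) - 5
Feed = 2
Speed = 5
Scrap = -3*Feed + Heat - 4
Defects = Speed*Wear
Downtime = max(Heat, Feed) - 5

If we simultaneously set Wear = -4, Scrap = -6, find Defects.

Setting Wear = -4, Scrap = -6 by intervention discards those variables' equations.
Defects = Speed*Wear  [with Speed=5, Wear=-4]  = -20

-20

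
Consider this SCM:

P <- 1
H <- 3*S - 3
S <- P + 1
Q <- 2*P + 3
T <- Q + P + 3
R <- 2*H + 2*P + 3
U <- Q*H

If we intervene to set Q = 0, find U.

0

Under do(Q=0), the mechanism Q <- 2*P + 3 is discarded; Q is fixed at 0.
S = P + 1  [with P=1]  = 2
H = 3*S - 3  [with S=2]  = 3
U = Q*H  [with Q=0, H=3]  = 0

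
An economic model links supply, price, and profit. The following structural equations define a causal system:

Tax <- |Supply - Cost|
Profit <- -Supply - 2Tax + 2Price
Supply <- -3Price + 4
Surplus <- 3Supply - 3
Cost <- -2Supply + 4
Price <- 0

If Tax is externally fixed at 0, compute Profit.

-4

Intervening sets Tax = 0 and removes its equation (Tax <- |Supply - Cost|).
Supply = -3Price + 4  [with Price=0]  = 4
Profit = -Supply - 2Tax + 2Price  [with Supply=4, Tax=0, Price=0]  = -4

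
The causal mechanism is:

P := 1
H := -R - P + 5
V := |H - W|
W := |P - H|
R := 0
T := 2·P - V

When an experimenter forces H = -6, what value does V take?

13

do(H=-6) replaces the equation H := -R - P + 5 with the constant H = -6.
W = |P - H|  [with P=1, H=-6]  = 7
V = |H - W|  [with H=-6, W=7]  = 13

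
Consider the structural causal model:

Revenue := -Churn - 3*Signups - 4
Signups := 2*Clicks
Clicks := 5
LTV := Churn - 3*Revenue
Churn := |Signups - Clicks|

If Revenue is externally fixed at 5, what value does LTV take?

-10

Intervening sets Revenue = 5 and removes its equation (Revenue := -Churn - 3*Signups - 4).
Signups = 2*Clicks  [with Clicks=5]  = 10
Churn = |Signups - Clicks|  [with Signups=10, Clicks=5]  = 5
LTV = Churn - 3*Revenue  [with Churn=5, Revenue=5]  = -10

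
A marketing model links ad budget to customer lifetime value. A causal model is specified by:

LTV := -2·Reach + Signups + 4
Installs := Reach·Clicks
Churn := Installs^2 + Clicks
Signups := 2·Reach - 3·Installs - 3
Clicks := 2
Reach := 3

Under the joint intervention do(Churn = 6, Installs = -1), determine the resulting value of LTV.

4

The joint intervention fixes Churn = 6, Installs = -1, removing each variable's own equation.
Signups = 2·Reach - 3·Installs - 3  [with Reach=3, Installs=-1]  = 6
LTV = -2·Reach + Signups + 4  [with Reach=3, Signups=6]  = 4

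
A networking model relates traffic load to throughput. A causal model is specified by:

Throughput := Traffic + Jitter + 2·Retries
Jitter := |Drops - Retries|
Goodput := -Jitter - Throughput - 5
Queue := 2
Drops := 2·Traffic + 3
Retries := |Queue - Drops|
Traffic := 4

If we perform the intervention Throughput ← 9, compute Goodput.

Intervening sets Throughput = 9 and removes its equation (Throughput := Traffic + Jitter + 2·Retries).
Drops = 2·Traffic + 3  [with Traffic=4]  = 11
Retries = |Queue - Drops|  [with Queue=2, Drops=11]  = 9
Jitter = |Drops - Retries|  [with Drops=11, Retries=9]  = 2
Goodput = -Jitter - Throughput - 5  [with Jitter=2, Throughput=9]  = -16

-16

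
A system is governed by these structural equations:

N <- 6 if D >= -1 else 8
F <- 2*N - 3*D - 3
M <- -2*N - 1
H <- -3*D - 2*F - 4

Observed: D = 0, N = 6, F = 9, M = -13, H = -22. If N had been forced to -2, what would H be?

10

do(N=-2) replaces the equation N <- 6 if D >= -1 else 8 with the constant N = -2.
F = 2*N - 3*D - 3  [with N=-2, D=0]  = -7
H = -3*D - 2*F - 4  [with D=0, F=-7]  = 10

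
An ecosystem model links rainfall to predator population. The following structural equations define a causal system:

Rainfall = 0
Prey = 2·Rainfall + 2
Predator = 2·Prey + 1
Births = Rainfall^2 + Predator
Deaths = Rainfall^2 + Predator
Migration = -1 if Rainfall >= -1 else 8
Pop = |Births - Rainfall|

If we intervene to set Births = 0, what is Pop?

0

The intervention breaks the incoming arrows to Births: Births = Rainfall^2 + Predator no longer applies, and Births = 0.
Pop = |Births - Rainfall|  [with Births=0, Rainfall=0]  = 0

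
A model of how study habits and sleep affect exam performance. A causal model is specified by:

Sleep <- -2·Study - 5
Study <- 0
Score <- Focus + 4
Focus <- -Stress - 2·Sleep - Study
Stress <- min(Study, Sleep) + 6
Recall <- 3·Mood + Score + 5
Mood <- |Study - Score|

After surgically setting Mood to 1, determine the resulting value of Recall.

21

Intervening sets Mood = 1 and removes its equation (Mood <- |Study - Score|).
Sleep = -2·Study - 5  [with Study=0]  = -5
Stress = min(Study, Sleep) + 6  [with Study=0, Sleep=-5]  = 1
Focus = -Stress - 2·Sleep - Study  [with Stress=1, Sleep=-5, Study=0]  = 9
Score = Focus + 4  [with Focus=9]  = 13
Recall = 3·Mood + Score + 5  [with Mood=1, Score=13]  = 21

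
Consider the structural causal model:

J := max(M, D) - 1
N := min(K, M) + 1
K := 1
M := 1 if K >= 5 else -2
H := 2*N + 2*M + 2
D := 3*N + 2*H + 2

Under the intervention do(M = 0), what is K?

Under do(M=0), the mechanism M := 1 if K >= 5 else -2 is discarded; M is fixed at 0.
K is not downstream of the intervention, so its value is determined by the original equations.

1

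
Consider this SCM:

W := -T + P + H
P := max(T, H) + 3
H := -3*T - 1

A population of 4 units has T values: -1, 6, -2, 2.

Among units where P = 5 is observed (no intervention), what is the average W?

2

E[W|P=5] averages over only the 2 units with P=5 (T = -1, 2): W = 8, -4, mean 2.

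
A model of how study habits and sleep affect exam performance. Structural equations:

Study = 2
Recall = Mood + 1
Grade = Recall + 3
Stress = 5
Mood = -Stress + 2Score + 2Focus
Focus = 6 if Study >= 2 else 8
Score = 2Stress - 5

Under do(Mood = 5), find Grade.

9

Under do(Mood=5), the mechanism Mood = -Stress + 2Score + 2Focus is discarded; Mood is fixed at 5.
Recall = Mood + 1  [with Mood=5]  = 6
Grade = Recall + 3  [with Recall=6]  = 9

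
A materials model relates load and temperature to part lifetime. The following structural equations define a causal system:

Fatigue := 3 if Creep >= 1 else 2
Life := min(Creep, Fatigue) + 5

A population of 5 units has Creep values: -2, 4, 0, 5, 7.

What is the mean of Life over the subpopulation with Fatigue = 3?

Observing Fatigue=3 restricts to units where Fatigue's equation naturally yields 3: Creep ∈ {4, 5, 7}. In that subpopulation Life = 8, 8, 8, mean 8.

8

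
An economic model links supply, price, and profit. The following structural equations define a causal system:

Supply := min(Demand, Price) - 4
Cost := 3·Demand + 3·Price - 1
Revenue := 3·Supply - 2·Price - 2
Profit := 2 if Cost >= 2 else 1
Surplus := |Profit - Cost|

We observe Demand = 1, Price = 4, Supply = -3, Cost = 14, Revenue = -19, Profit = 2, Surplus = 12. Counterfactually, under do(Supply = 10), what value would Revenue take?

do(Supply=10) replaces the equation Supply := min(Demand, Price) - 4 with the constant Supply = 10.
Revenue = 3·Supply - 2·Price - 2  [with Supply=10, Price=4]  = 20

20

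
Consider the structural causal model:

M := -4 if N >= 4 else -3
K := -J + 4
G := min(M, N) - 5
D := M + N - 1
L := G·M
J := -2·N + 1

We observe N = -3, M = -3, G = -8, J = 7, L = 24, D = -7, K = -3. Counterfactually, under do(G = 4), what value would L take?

do(G=4) replaces the equation G := min(M, N) - 5 with the constant G = 4.
M = -4 if N >= 4 else -3  [with N=-3]  = -3
L = G·M  [with G=4, M=-3]  = -12

-12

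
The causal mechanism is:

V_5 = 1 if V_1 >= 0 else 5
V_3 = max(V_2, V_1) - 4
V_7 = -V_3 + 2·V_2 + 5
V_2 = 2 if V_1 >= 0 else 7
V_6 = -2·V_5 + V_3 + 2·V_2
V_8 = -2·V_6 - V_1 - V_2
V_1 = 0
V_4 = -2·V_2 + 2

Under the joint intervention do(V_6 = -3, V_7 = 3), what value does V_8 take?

4

The joint intervention fixes V_6 = -3, V_7 = 3, removing each variable's own equation.
V_2 = 2 if V_1 >= 0 else 7  [with V_1=0]  = 2
V_8 = -2·V_6 - V_1 - V_2  [with V_6=-3, V_1=0, V_2=2]  = 4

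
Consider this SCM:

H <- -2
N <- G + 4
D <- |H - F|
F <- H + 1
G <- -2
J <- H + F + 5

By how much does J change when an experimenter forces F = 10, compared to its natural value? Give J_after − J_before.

11

do(F=10) replaces the equation F <- H + 1 with the constant F = 10.
J = H + F + 5  [with H=-2, F=10]  = 13
Without intervention: F = H + 1  [with H=-2]  = -1; J = H + F + 5  [with H=-2, F=-1]  = 2.
Change = 13 − 2 = 11.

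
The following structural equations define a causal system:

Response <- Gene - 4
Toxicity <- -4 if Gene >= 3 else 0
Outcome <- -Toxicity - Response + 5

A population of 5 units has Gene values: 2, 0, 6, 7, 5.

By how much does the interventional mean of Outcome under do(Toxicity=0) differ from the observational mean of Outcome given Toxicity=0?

The intervention sets Toxicity=0 in all 5 units regardless of Gene. Recomputing Outcome per unit gives 7, 9, 3, 2, 4; average 5.
Conditioning on Toxicity=0 selects the 2 unit(s) with Gene ∈ {2, 0}. Their Outcome values: 7, 9. Mean = 8.
Difference = 5 − 8 = -3.

-3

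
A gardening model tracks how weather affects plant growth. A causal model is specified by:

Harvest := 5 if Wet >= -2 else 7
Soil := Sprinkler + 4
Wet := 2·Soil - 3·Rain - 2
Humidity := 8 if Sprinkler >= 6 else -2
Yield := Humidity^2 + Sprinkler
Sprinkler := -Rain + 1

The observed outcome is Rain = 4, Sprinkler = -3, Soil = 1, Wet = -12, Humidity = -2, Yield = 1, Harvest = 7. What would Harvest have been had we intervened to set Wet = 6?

The intervention breaks the incoming arrows to Wet: Wet := 2·Soil - 3·Rain - 2 no longer applies, and Wet = 6.
Harvest = 5 if Wet >= -2 else 7  [with Wet=6]  = 5

5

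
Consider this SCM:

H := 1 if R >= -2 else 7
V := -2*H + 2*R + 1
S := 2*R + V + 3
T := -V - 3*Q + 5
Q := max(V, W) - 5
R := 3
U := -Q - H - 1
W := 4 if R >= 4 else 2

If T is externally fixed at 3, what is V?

Intervening sets T = 3 and removes its equation (T := -V - 3*Q + 5).
V is not downstream of the intervention, so its value is determined by the original equations.
H = 1 if R >= -2 else 7  [with R=3]  = 1
V = -2*H + 2*R + 1  [with H=1, R=3]  = 5

5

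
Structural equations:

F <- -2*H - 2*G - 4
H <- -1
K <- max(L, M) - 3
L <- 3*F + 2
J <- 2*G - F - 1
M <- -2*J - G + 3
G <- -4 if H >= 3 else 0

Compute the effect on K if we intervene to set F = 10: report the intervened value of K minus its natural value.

31

The intervention breaks the incoming arrows to F: F <- -2*H - 2*G - 4 no longer applies, and F = 10.
G = -4 if H >= 3 else 0  [with H=-1]  = 0
L = 3*F + 2  [with F=10]  = 32
J = 2*G - F - 1  [with G=0, F=10]  = -11
M = -2*J - G + 3  [with J=-11, G=0]  = 25
K = max(L, M) - 3  [with L=32, M=25]  = 29
Without intervention: G = -4 if H >= 3 else 0  [with H=-1]  = 0; F = -2*H - 2*G - 4  [with H=-1, G=0]  = -2; L = 3*F + 2  [with F=-2]  = -4; J = 2*G - F - 1  [with G=0, F=-2]  = 1; M = -2*J - G + 3  [with J=1, G=0]  = 1; K = max(L, M) - 3  [with L=-4, M=1]  = -2.
Change = 29 − (-2) = 31.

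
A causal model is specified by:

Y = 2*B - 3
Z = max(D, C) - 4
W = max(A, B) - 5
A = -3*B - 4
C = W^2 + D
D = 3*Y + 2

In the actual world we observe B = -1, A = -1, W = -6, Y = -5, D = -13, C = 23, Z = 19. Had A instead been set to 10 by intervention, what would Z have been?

Under do(A=10), the mechanism A = -3*B - 4 is discarded; A is fixed at 10.
W = max(A, B) - 5  [with A=10, B=-1]  = 5
Y = 2*B - 3  [with B=-1]  = -5
D = 3*Y + 2  [with Y=-5]  = -13
C = W^2 + D  [with W=5, D=-13]  = 12
Z = max(D, C) - 4  [with D=-13, C=12]  = 8

8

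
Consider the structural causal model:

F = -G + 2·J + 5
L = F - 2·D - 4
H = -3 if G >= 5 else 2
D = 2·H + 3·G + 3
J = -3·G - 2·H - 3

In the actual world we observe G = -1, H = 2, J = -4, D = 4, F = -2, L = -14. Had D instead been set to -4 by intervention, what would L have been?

Under do(D=-4), the mechanism D = 2·H + 3·G + 3 is discarded; D is fixed at -4.
H = -3 if G >= 5 else 2  [with G=-1]  = 2
J = -3·G - 2·H - 3  [with G=-1, H=2]  = -4
F = -G + 2·J + 5  [with G=-1, J=-4]  = -2
L = F - 2·D - 4  [with F=-2, D=-4]  = 2

2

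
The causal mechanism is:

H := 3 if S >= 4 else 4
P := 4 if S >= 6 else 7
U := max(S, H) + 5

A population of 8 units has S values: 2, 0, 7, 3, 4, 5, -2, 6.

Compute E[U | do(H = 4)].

9.75

The intervention sets H=4 in all 8 units regardless of S. Recomputing U per unit gives 9, 9, 12, 9, 9, 10, 9, 11; average 9.75.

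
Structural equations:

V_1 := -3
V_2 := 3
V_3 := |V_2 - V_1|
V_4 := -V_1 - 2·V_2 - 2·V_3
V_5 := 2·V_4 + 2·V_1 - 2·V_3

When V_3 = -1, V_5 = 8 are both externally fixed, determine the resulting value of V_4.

-1

The joint intervention fixes V_3 = -1, V_5 = 8, removing each variable's own equation.
V_4 = -V_1 - 2·V_2 - 2·V_3  [with V_1=-3, V_2=3, V_3=-1]  = -1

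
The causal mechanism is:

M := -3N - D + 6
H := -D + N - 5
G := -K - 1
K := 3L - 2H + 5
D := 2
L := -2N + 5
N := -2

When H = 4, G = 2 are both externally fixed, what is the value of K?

Setting H = 4, G = 2 by intervention discards those variables' equations.
L = -2N + 5  [with N=-2]  = 9
K = 3L - 2H + 5  [with L=9, H=4]  = 24

24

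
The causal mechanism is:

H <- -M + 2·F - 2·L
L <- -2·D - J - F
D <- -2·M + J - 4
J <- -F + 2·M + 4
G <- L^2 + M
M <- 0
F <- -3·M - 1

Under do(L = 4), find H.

The intervention breaks the incoming arrows to L: L <- -2·D - J - F no longer applies, and L = 4.
F = -3·M - 1  [with M=0]  = -1
H = -M + 2·F - 2·L  [with M=0, F=-1, L=4]  = -10

-10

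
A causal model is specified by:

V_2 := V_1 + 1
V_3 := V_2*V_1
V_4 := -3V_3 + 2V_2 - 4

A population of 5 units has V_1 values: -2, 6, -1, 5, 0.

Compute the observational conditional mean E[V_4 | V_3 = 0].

-3

Conditioning on V_3=0 selects the 2 unit(s) with V_1 ∈ {-1, 0}. Their V_4 values: -4, -2. Mean = -3.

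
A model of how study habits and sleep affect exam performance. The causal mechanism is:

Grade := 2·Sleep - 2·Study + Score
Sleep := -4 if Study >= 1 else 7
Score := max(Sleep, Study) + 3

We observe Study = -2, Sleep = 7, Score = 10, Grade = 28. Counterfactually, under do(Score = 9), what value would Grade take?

The intervention breaks the incoming arrows to Score: Score := max(Sleep, Study) + 3 no longer applies, and Score = 9.
Sleep = -4 if Study >= 1 else 7  [with Study=-2]  = 7
Grade = 2·Sleep - 2·Study + Score  [with Sleep=7, Study=-2, Score=9]  = 27

27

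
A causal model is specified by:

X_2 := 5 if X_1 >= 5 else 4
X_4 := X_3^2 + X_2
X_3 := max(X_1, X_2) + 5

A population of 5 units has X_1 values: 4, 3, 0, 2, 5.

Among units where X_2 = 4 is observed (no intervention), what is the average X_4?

85

Observing X_2=4 restricts to units where X_2's equation naturally yields 4: X_1 ∈ {4, 3, 0, 2}. In that subpopulation X_4 = 85, 85, 85, 85, mean 85.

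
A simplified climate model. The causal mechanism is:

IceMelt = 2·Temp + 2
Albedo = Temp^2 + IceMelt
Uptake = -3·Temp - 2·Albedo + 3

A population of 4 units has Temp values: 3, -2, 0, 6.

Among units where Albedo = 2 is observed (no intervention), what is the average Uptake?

E[Uptake|Albedo=2] averages over only the 2 units with Albedo=2 (Temp = -2, 0): Uptake = 5, -1, mean 2.

2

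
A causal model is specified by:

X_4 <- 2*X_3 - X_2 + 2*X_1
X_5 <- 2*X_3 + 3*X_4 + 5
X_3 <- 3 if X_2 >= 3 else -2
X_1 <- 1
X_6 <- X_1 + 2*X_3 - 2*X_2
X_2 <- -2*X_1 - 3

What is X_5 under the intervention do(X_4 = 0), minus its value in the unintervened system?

-9

Intervening sets X_4 = 0 and removes its equation (X_4 <- 2*X_3 - X_2 + 2*X_1).
X_2 = -2*X_1 - 3  [with X_1=1]  = -5
X_3 = 3 if X_2 >= 3 else -2  [with X_2=-5]  = -2
X_5 = 2*X_3 + 3*X_4 + 5  [with X_3=-2, X_4=0]  = 1
Without intervention: X_2 = -2*X_1 - 3  [with X_1=1]  = -5; X_3 = 3 if X_2 >= 3 else -2  [with X_2=-5]  = -2; X_4 = 2*X_3 - X_2 + 2*X_1  [with X_3=-2, X_2=-5, X_1=1]  = 3; X_5 = 2*X_3 + 3*X_4 + 5  [with X_3=-2, X_4=3]  = 10.
Change = 1 − 10 = -9.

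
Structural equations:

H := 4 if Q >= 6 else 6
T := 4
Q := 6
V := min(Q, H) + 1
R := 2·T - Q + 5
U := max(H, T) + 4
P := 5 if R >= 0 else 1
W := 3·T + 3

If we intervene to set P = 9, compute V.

5

do(P=9) replaces the equation P := 5 if R >= 0 else 1 with the constant P = 9.
No directed path runs from P to V, so V keeps its natural value.
H = 4 if Q >= 6 else 6  [with Q=6]  = 4
V = min(Q, H) + 1  [with Q=6, H=4]  = 5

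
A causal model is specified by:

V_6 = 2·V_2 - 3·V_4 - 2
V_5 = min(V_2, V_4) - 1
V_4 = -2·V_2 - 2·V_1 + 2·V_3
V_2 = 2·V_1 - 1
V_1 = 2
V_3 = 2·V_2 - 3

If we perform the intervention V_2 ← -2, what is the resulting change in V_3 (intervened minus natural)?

The intervention breaks the incoming arrows to V_2: V_2 = 2·V_1 - 1 no longer applies, and V_2 = -2.
V_3 = 2·V_2 - 3  [with V_2=-2]  = -7
Without intervention: V_2 = 2·V_1 - 1  [with V_1=2]  = 3; V_3 = 2·V_2 - 3  [with V_2=3]  = 3.
Change = -7 − 3 = -10.

-10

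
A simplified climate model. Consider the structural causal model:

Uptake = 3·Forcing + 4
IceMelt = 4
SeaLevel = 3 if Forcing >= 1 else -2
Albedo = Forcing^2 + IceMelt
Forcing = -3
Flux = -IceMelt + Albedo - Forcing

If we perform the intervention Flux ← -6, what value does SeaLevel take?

The intervention breaks the incoming arrows to Flux: Flux = -IceMelt + Albedo - Forcing no longer applies, and Flux = -6.
Since SeaLevel is not a descendant of the intervened variable, it is unaffected.
SeaLevel = 3 if Forcing >= 1 else -2  [with Forcing=-3]  = -2

-2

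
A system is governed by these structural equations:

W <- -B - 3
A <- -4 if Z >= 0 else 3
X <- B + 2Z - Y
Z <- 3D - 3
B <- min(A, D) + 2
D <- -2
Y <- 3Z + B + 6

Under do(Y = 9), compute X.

The intervention breaks the incoming arrows to Y: Y <- 3Z + B + 6 no longer applies, and Y = 9.
Z = 3D - 3  [with D=-2]  = -9
A = -4 if Z >= 0 else 3  [with Z=-9]  = 3
B = min(A, D) + 2  [with A=3, D=-2]  = 0
X = B + 2Z - Y  [with B=0, Z=-9, Y=9]  = -27

-27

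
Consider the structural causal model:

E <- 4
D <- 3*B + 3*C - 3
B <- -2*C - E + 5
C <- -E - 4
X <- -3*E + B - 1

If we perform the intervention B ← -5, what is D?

-42

do(B=-5) replaces the equation B <- -2*C - E + 5 with the constant B = -5.
C = -E - 4  [with E=4]  = -8
D = 3*B + 3*C - 3  [with B=-5, C=-8]  = -42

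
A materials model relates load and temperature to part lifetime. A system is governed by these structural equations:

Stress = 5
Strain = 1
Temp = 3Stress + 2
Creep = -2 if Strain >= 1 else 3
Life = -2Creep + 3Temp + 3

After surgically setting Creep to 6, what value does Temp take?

17

Under do(Creep=6), the mechanism Creep = -2 if Strain >= 1 else 3 is discarded; Creep is fixed at 6.
Since Temp is not a descendant of the intervened variable, it is unaffected.
Temp = 3Stress + 2  [with Stress=5]  = 17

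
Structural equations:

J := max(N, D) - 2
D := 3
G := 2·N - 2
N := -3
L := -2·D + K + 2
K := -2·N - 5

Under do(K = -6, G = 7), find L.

Setting K = -6, G = 7 by intervention discards those variables' equations.
L = -2·D + K + 2  [with D=3, K=-6]  = -10

-10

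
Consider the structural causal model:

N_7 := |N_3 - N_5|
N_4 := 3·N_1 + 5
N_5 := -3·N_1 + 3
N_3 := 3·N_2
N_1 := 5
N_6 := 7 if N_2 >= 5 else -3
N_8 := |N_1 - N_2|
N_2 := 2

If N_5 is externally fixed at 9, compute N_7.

Under do(N_5=9), the mechanism N_5 := -3·N_1 + 3 is discarded; N_5 is fixed at 9.
N_3 = 3·N_2  [with N_2=2]  = 6
N_7 = |N_3 - N_5|  [with N_3=6, N_5=9]  = 3

3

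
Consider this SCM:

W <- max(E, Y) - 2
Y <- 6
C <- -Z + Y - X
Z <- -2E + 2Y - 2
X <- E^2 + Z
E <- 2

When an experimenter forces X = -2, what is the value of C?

Intervening sets X = -2 and removes its equation (X <- E^2 + Z).
Z = -2E + 2Y - 2  [with E=2, Y=6]  = 6
C = -Z + Y - X  [with Z=6, Y=6, X=-2]  = 2

2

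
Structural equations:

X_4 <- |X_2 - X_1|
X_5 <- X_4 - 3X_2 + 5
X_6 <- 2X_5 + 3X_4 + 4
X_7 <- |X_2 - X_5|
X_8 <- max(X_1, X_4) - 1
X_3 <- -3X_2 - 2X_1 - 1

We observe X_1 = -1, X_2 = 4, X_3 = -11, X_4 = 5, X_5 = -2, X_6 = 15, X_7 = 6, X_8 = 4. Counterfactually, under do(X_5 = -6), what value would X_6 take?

The intervention breaks the incoming arrows to X_5: X_5 <- X_4 - 3X_2 + 5 no longer applies, and X_5 = -6.
X_4 = |X_2 - X_1|  [with X_2=4, X_1=-1]  = 5
X_6 = 2X_5 + 3X_4 + 4  [with X_5=-6, X_4=5]  = 7

7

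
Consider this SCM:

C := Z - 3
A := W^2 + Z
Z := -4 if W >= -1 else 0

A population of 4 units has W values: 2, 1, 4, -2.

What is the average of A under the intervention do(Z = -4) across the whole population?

Under do(Z=-4), Z's equation is replaced by Z=-4 for every unit. Per-unit A: 0, -3, 12, 0. Mean = 2.25.

2.25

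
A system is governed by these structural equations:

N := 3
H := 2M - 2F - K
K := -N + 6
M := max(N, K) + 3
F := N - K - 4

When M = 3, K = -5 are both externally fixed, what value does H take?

The joint intervention fixes M = 3, K = -5, removing each variable's own equation.
F = N - K - 4  [with N=3, K=-5]  = 4
H = 2M - 2F - K  [with M=3, F=4, K=-5]  = 3

3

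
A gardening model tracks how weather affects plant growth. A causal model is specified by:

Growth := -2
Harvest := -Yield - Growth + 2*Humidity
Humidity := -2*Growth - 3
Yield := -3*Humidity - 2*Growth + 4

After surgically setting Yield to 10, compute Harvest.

The intervention breaks the incoming arrows to Yield: Yield := -3*Humidity - 2*Growth + 4 no longer applies, and Yield = 10.
Humidity = -2*Growth - 3  [with Growth=-2]  = 1
Harvest = -Yield - Growth + 2*Humidity  [with Yield=10, Growth=-2, Humidity=1]  = -6

-6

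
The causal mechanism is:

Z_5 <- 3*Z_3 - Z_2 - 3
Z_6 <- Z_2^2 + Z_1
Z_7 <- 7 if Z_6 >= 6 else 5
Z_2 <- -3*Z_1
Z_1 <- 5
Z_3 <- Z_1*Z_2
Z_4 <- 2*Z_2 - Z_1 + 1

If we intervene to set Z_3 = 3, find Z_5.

do(Z_3=3) replaces the equation Z_3 <- Z_1*Z_2 with the constant Z_3 = 3.
Z_2 = -3*Z_1  [with Z_1=5]  = -15
Z_5 = 3*Z_3 - Z_2 - 3  [with Z_3=3, Z_2=-15]  = 21

21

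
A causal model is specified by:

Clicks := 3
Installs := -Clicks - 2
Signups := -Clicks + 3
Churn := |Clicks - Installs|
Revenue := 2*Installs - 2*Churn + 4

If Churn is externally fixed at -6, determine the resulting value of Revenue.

6

Intervening sets Churn = -6 and removes its equation (Churn := |Clicks - Installs|).
Installs = -Clicks - 2  [with Clicks=3]  = -5
Revenue = 2*Installs - 2*Churn + 4  [with Installs=-5, Churn=-6]  = 6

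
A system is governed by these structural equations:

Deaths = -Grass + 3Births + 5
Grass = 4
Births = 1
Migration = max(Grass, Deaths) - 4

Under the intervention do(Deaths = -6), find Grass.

4

Under do(Deaths=-6), the mechanism Deaths = -Grass + 3Births + 5 is discarded; Deaths is fixed at -6.
Grass is not downstream of the intervention, so its value is determined by the original equations.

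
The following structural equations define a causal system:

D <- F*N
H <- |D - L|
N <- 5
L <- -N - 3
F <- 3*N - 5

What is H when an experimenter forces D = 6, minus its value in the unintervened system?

Intervening sets D = 6 and removes its equation (D <- F*N).
L = -N - 3  [with N=5]  = -8
H = |D - L|  [with D=6, L=-8]  = 14
Without intervention: L = -N - 3  [with N=5]  = -8; F = 3*N - 5  [with N=5]  = 10; D = F*N  [with F=10, N=5]  = 50; H = |D - L|  [with D=50, L=-8]  = 58.
Change = 14 − 58 = -44.

-44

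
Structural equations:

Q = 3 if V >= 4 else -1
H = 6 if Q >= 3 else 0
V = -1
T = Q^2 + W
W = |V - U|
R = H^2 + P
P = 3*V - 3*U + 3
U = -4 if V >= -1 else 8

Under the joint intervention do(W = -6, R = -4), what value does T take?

-5

The joint intervention fixes W = -6, R = -4, removing each variable's own equation.
Q = 3 if V >= 4 else -1  [with V=-1]  = -1
T = Q^2 + W  [with Q=-1, W=-6]  = -5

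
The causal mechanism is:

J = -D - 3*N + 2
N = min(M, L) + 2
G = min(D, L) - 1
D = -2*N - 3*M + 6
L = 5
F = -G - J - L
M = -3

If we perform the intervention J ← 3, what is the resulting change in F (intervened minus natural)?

-15

Intervening sets J = 3 and removes its equation (J = -D - 3*N + 2).
N = min(M, L) + 2  [with M=-3, L=5]  = -1
D = -2*N - 3*M + 6  [with N=-1, M=-3]  = 17
G = min(D, L) - 1  [with D=17, L=5]  = 4
F = -G - J - L  [with G=4, J=3, L=5]  = -12
Without intervention: N = min(M, L) + 2  [with M=-3, L=5]  = -1; D = -2*N - 3*M + 6  [with N=-1, M=-3]  = 17; G = min(D, L) - 1  [with D=17, L=5]  = 4; J = -D - 3*N + 2  [with D=17, N=-1]  = -12; F = -G - J - L  [with G=4, J=-12, L=5]  = 3.
Change = -12 − 3 = -15.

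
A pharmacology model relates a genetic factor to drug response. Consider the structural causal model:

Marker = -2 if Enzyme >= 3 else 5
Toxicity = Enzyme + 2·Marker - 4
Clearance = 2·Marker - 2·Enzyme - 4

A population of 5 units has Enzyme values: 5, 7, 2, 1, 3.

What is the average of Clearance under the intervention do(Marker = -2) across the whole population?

do(Marker=-2) breaks Marker's dependence on Enzyme. With Marker=-2 fixed, Clearance across the units is -18, -22, -12, -10, -14, mean -15.2.

-15.2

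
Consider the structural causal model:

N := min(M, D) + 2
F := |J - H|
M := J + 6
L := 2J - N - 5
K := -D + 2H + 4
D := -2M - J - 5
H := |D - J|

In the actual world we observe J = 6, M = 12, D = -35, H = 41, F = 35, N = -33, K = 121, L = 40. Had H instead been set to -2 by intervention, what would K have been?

The intervention breaks the incoming arrows to H: H := |D - J| no longer applies, and H = -2.
M = J + 6  [with J=6]  = 12
D = -2M - J - 5  [with M=12, J=6]  = -35
K = -D + 2H + 4  [with D=-35, H=-2]  = 35

35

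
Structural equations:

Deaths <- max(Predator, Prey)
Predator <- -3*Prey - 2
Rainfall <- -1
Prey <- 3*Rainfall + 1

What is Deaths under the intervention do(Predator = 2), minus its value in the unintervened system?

The intervention breaks the incoming arrows to Predator: Predator <- -3*Prey - 2 no longer applies, and Predator = 2.
Prey = 3*Rainfall + 1  [with Rainfall=-1]  = -2
Deaths = max(Predator, Prey)  [with Predator=2, Prey=-2]  = 2
Without intervention: Prey = 3*Rainfall + 1  [with Rainfall=-1]  = -2; Predator = -3*Prey - 2  [with Prey=-2]  = 4; Deaths = max(Predator, Prey)  [with Predator=4, Prey=-2]  = 4.
Change = 2 − 4 = -2.

-2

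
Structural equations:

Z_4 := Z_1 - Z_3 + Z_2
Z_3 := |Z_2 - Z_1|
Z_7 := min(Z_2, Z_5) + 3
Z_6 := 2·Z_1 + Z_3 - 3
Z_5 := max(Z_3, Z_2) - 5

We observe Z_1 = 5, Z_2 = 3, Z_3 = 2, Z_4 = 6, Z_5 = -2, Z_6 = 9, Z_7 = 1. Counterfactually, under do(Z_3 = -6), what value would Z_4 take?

The intervention breaks the incoming arrows to Z_3: Z_3 := |Z_2 - Z_1| no longer applies, and Z_3 = -6.
Z_4 = Z_1 - Z_3 + Z_2  [with Z_1=5, Z_3=-6, Z_2=3]  = 14

14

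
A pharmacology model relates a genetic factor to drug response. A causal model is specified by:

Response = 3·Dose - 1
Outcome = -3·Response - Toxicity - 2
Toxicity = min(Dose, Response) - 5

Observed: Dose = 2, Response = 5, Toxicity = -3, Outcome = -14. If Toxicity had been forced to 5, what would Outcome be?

The intervention breaks the incoming arrows to Toxicity: Toxicity = min(Dose, Response) - 5 no longer applies, and Toxicity = 5.
Response = 3·Dose - 1  [with Dose=2]  = 5
Outcome = -3·Response - Toxicity - 2  [with Response=5, Toxicity=5]  = -22

-22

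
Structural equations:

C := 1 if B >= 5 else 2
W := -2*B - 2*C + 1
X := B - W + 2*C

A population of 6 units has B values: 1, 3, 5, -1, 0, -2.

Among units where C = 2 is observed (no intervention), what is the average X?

Observing C=2 restricts to units where C's equation naturally yields 2: B ∈ {1, 3, -1, 0, -2}. In that subpopulation X = 10, 16, 4, 7, 1, mean 7.6.

7.6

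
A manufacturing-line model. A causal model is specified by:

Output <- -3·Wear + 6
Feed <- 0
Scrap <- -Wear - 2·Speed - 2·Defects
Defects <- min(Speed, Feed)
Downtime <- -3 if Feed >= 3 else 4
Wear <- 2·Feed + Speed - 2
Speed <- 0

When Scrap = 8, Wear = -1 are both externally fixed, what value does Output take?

9

The joint intervention fixes Scrap = 8, Wear = -1, removing each variable's own equation.
Output = -3·Wear + 6  [with Wear=-1]  = 9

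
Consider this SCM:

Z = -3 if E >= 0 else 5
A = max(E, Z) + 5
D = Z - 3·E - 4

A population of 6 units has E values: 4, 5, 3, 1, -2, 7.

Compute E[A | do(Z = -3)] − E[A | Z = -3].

-1

Every unit gets Z=-3 under the intervention. A values become 9, 10, 8, 6, 3, 12; E[A|do(Z=-3)] = 8.
Observing Z=-3 restricts to units where Z's equation naturally yields -3: E ∈ {4, 5, 3, 1, 7}. In that subpopulation A = 9, 10, 8, 6, 12, mean 9.
Difference = 8 − 9 = -1.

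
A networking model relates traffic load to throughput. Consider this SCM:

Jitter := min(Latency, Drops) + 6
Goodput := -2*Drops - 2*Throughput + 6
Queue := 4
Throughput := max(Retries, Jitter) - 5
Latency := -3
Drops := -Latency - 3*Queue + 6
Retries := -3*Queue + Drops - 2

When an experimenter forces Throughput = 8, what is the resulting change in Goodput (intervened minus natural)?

Intervening sets Throughput = 8 and removes its equation (Throughput := max(Retries, Jitter) - 5).
Drops = -Latency - 3*Queue + 6  [with Latency=-3, Queue=4]  = -3
Goodput = -2*Drops - 2*Throughput + 6  [with Drops=-3, Throughput=8]  = -4
Without intervention: Drops = -Latency - 3*Queue + 6  [with Latency=-3, Queue=4]  = -3; Retries = -3*Queue + Drops - 2  [with Queue=4, Drops=-3]  = -17; Jitter = min(Latency, Drops) + 6  [with Latency=-3, Drops=-3]  = 3; Throughput = max(Retries, Jitter) - 5  [with Retries=-17, Jitter=3]  = -2; Goodput = -2*Drops - 2*Throughput + 6  [with Drops=-3, Throughput=-2]  = 16.
Change = -4 − 16 = -20.

-20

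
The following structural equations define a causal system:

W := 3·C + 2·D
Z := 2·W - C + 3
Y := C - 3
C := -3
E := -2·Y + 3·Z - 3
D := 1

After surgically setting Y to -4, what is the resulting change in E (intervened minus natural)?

The intervention breaks the incoming arrows to Y: Y := C - 3 no longer applies, and Y = -4.
W = 3·C + 2·D  [with C=-3, D=1]  = -7
Z = 2·W - C + 3  [with W=-7, C=-3]  = -8
E = -2·Y + 3·Z - 3  [with Y=-4, Z=-8]  = -19
Without intervention: W = 3·C + 2·D  [with C=-3, D=1]  = -7; Z = 2·W - C + 3  [with W=-7, C=-3]  = -8; Y = C - 3  [with C=-3]  = -6; E = -2·Y + 3·Z - 3  [with Y=-6, Z=-8]  = -15.
Change = -19 − (-15) = -4.

-4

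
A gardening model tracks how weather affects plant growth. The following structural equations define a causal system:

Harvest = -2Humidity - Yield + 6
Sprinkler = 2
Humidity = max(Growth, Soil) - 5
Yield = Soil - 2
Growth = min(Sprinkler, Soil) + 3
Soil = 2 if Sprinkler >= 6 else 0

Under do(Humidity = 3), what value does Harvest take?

Under do(Humidity=3), the mechanism Humidity = max(Growth, Soil) - 5 is discarded; Humidity is fixed at 3.
Soil = 2 if Sprinkler >= 6 else 0  [with Sprinkler=2]  = 0
Yield = Soil - 2  [with Soil=0]  = -2
Harvest = -2Humidity - Yield + 6  [with Humidity=3, Yield=-2]  = 2

2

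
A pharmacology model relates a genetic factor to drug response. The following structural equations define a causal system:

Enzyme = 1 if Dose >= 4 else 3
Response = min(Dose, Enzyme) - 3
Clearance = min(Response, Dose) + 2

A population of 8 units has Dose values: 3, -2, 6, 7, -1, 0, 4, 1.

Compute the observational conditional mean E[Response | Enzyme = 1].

Observing Enzyme=1 restricts to units where Enzyme's equation naturally yields 1: Dose ∈ {6, 7, 4}. In that subpopulation Response = -2, -2, -2, mean -2.

-2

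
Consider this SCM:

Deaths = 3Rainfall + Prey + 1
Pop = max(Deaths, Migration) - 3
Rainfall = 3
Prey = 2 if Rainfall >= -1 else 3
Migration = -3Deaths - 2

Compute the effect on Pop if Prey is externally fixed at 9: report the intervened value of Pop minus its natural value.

7

do(Prey=9) replaces the equation Prey = 2 if Rainfall >= -1 else 3 with the constant Prey = 9.
Deaths = 3Rainfall + Prey + 1  [with Rainfall=3, Prey=9]  = 19
Migration = -3Deaths - 2  [with Deaths=19]  = -59
Pop = max(Deaths, Migration) - 3  [with Deaths=19, Migration=-59]  = 16
Without intervention: Prey = 2 if Rainfall >= -1 else 3  [with Rainfall=3]  = 2; Deaths = 3Rainfall + Prey + 1  [with Rainfall=3, Prey=2]  = 12; Migration = -3Deaths - 2  [with Deaths=12]  = -38; Pop = max(Deaths, Migration) - 3  [with Deaths=12, Migration=-38]  = 9.
Change = 16 − 9 = 7.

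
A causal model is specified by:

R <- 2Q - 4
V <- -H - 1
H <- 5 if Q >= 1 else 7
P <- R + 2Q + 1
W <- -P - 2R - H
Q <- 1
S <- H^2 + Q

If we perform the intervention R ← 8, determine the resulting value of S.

26

Under do(R=8), the mechanism R <- 2Q - 4 is discarded; R is fixed at 8.
No directed path runs from R to S, so S keeps its natural value.
H = 5 if Q >= 1 else 7  [with Q=1]  = 5
S = H^2 + Q  [with H=5, Q=1]  = 26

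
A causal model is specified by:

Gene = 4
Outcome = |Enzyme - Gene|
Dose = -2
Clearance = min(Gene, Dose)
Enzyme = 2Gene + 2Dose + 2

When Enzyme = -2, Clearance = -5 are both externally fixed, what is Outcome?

Setting Enzyme = -2, Clearance = -5 by intervention discards those variables' equations.
Outcome = |Enzyme - Gene|  [with Enzyme=-2, Gene=4]  = 6

6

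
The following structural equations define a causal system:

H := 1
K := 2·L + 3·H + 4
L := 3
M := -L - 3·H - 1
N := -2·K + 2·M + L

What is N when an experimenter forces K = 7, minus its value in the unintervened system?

12

Intervening sets K = 7 and removes its equation (K := 2·L + 3·H + 4).
M = -L - 3·H - 1  [with L=3, H=1]  = -7
N = -2·K + 2·M + L  [with K=7, M=-7, L=3]  = -25
Without intervention: M = -L - 3·H - 1  [with L=3, H=1]  = -7; K = 2·L + 3·H + 4  [with L=3, H=1]  = 13; N = -2·K + 2·M + L  [with K=13, M=-7, L=3]  = -37.
Change = -25 − (-37) = 12.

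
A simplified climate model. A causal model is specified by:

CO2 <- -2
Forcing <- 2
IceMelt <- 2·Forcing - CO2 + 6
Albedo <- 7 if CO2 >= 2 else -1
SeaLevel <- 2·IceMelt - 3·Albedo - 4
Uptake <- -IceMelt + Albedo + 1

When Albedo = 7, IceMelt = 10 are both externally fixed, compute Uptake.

The joint intervention fixes Albedo = 7, IceMelt = 10, removing each variable's own equation.
Uptake = -IceMelt + Albedo + 1  [with IceMelt=10, Albedo=7]  = -2

-2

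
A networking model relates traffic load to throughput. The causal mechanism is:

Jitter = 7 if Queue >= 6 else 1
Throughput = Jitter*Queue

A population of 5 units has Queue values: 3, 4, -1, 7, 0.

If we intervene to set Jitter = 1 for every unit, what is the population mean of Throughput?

The intervention sets Jitter=1 in all 5 units regardless of Queue. Recomputing Throughput per unit gives 3, 4, -1, 7, 0; average 2.6.

2.6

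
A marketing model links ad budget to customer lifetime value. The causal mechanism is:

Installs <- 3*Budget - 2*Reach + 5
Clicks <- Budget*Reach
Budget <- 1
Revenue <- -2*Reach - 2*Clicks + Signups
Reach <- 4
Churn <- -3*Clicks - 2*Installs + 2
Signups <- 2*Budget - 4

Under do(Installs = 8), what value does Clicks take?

4

Under do(Installs=8), the mechanism Installs <- 3*Budget - 2*Reach + 5 is discarded; Installs is fixed at 8.
Since Clicks is not a descendant of the intervened variable, it is unaffected.
Clicks = Budget*Reach  [with Budget=1, Reach=4]  = 4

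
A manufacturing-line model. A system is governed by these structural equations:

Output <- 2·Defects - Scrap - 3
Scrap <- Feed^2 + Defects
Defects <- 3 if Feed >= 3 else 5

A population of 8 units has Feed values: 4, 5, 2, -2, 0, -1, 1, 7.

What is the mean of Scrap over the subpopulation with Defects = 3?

E[Scrap|Defects=3] averages over only the 3 units with Defects=3 (Feed = 4, 5, 7): Scrap = 19, 28, 52, mean 33.

33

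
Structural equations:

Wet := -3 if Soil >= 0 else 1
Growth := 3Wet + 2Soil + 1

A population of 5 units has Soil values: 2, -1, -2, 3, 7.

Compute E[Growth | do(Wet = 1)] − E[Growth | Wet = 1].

6.6

do(Wet=1) breaks Wet's dependence on Soil. With Wet=1 fixed, Growth across the units is 8, 2, 0, 10, 18, mean 7.6.
Conditioning on Wet=1 selects the 2 unit(s) with Soil ∈ {-1, -2}. Their Growth values: 2, 0. Mean = 1.
Difference = 7.6 − 1 = 6.6.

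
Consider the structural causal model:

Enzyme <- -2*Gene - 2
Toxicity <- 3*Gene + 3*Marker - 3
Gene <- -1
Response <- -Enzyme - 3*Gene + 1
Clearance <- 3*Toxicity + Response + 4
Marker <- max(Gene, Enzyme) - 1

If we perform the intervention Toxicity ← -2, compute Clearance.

2

The intervention breaks the incoming arrows to Toxicity: Toxicity <- 3*Gene + 3*Marker - 3 no longer applies, and Toxicity = -2.
Enzyme = -2*Gene - 2  [with Gene=-1]  = 0
Response = -Enzyme - 3*Gene + 1  [with Enzyme=0, Gene=-1]  = 4
Clearance = 3*Toxicity + Response + 4  [with Toxicity=-2, Response=4]  = 2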